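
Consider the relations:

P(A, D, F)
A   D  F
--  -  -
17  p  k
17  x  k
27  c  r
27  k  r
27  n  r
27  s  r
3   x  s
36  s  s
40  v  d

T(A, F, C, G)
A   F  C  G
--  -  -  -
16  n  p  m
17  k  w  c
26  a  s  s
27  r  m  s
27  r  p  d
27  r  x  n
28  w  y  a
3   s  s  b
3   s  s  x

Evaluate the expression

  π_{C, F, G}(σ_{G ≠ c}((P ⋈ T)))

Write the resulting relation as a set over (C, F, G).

{(m, r, s), (p, r, d), (s, s, b), (s, s, x), (x, r, n)}

Joining P and T on A, F yields {(17, p, k, w, c), (17, x, k, w, c), (27, c, r, m, s), (27, c, r, p, d), (27, c, r, x, n), (27, k, r, m, s), (27, k, r, p, d), (27, k, r, x, n), (27, n, r, m, s), (27, n, r, p, d), (27, n, r, x, n), (27, s, r, m, s), (27, s, r, p, d), (27, s, r, x, n), (3, x, s, s, b), (3, x, s, s, x)}.
Apply σ_{G ≠ c}; surviving tuples: {(27, c, r, m, s), (27, c, r, p, d), (27, c, r, x, n), (27, k, r, m, s), (27, k, r, p, d), (27, k, r, x, n), (27, n, r, m, s), (27, n, r, p, d), (27, n, r, x, n), (27, s, r, m, s), (27, s, r, p, d), (27, s, r, x, n), (3, x, s, s, b), (3, x, s, s, x)}
π[C, F, G]: project onto (C, F, G) (9 duplicate(s) eliminated) → {(m, r, s), (p, r, d), (s, s, b), (s, s, x), (x, r, n)}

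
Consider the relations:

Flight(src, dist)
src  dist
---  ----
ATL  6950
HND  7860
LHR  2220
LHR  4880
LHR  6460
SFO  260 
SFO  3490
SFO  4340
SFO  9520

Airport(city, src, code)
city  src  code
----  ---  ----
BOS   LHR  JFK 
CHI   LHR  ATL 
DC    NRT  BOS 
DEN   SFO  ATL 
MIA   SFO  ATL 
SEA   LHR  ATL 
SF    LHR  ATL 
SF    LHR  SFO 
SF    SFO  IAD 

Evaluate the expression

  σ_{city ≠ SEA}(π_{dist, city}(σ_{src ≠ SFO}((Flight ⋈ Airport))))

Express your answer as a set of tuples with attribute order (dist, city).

Joining Flight and Airport on src yields {(LHR, 2220, BOS, JFK), (LHR, 2220, CHI, ATL), (LHR, 2220, SEA, ATL), (LHR, 2220, SF, ATL), (LHR, 2220, SF, SFO), (LHR, 4880, BOS, JFK), (LHR, 4880, CHI, ATL), (LHR, 4880, SEA, ATL), (LHR, 4880, SF, ATL), (LHR, 4880, SF, SFO), (LHR, 6460, BOS, JFK), (LHR, 6460, CHI, ATL), (LHR, 6460, SEA, ATL), (LHR, 6460, SF, ATL), (LHR, 6460, SF, SFO), (SFO, 260, DEN, ATL), (SFO, 260, MIA, ATL), (SFO, 260, SF, IAD), (SFO, 3490, DEN, ATL), (SFO, 3490, MIA, ATL), (SFO, 3490, SF, IAD), (SFO, 4340, DEN, ATL), (SFO, 4340, MIA, ATL), (SFO, 4340, SF, IAD), (SFO, 9520, DEN, ATL), (SFO, 9520, MIA, ATL), (SFO, 9520, SF, IAD)}.
Apply σ_{src ≠ SFO}; surviving tuples: {(LHR, 2220, BOS, JFK), (LHR, 2220, CHI, ATL), (LHR, 2220, SEA, ATL), (LHR, 2220, SF, ATL), (LHR, 2220, SF, SFO), (LHR, 4880, BOS, JFK), (LHR, 4880, CHI, ATL), (LHR, 4880, SEA, ATL), (LHR, 4880, SF, ATL), (LHR, 4880, SF, SFO), (LHR, 6460, BOS, JFK), (LHR, 6460, CHI, ATL), (LHR, 6460, SEA, ATL), (LHR, 6460, SF, ATL), (LHR, 6460, SF, SFO)}
Keep only column(s) dist, city (3 duplicate(s) eliminated): {(2220, BOS), (2220, CHI), (2220, SEA), (2220, SF), (4880, BOS), (4880, CHI), (4880, SEA), (4880, SF), (6460, BOS), (6460, CHI), (6460, SEA), (6460, SF)}
Apply σ_{city ≠ SEA}; surviving tuples: {(2220, BOS), (2220, CHI), (2220, SF), (4880, BOS), (4880, CHI), (4880, SF), (6460, BOS), (6460, CHI), (6460, SF)}

{(2220, BOS), (2220, CHI), (2220, SF), (4880, BOS), (4880, CHI), (4880, SF), (6460, BOS), (6460, CHI), (6460, SF)}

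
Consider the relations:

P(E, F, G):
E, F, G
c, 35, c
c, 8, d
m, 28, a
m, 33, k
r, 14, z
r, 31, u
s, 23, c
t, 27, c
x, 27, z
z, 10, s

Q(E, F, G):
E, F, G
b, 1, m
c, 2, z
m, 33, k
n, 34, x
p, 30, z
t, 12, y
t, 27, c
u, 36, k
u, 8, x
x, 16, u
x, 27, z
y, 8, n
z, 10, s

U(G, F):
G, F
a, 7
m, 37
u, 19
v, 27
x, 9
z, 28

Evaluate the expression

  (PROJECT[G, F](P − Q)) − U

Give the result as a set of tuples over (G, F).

{(a, 28), (c, 23), (c, 35), (d, 8), (u, 31), (z, 14)}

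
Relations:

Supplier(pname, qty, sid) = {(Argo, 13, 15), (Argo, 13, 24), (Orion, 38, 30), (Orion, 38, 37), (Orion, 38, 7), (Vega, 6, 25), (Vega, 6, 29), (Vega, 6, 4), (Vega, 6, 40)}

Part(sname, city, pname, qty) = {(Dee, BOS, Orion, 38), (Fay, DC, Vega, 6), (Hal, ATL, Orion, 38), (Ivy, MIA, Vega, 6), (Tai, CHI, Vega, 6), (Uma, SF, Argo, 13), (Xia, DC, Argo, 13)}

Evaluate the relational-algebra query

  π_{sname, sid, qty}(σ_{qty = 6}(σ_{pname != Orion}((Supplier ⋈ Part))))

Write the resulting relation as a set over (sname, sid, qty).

Joining Supplier and Part on pname, qty yields {(Argo, 13, 15, Uma, SF), (Argo, 13, 15, Xia, DC), (Argo, 13, 24, Uma, SF), (Argo, 13, 24, Xia, DC), (Orion, 38, 30, Dee, BOS), (Orion, 38, 30, Hal, ATL), (Orion, 38, 37, Dee, BOS), (Orion, 38, 37, Hal, ATL), (Orion, 38, 7, Dee, BOS), (Orion, 38, 7, Hal, ATL), (Vega, 6, 25, Fay, DC), (Vega, 6, 25, Ivy, MIA), (Vega, 6, 25, Tai, CHI), (Vega, 6, 29, Fay, DC), (Vega, 6, 29, Ivy, MIA), (Vega, 6, 29, Tai, CHI), (Vega, 6, 4, Fay, DC), (Vega, 6, 4, Ivy, MIA), (Vega, 6, 4, Tai, CHI), (Vega, 6, 40, Fay, DC), (Vega, 6, 40, Ivy, MIA), (Vega, 6, 40, Tai, CHI)}.
Selection pname != Orion: {(Argo, 13, 15, Uma, SF), (Argo, 13, 15, Xia, DC), (Argo, 13, 24, Uma, SF), (Argo, 13, 24, Xia, DC), (Vega, 6, 25, Fay, DC), (Vega, 6, 25, Ivy, MIA), (Vega, 6, 25, Tai, CHI), (Vega, 6, 29, Fay, DC), (Vega, 6, 29, Ivy, MIA), (Vega, 6, 29, Tai, CHI), (Vega, 6, 4, Fay, DC), (Vega, 6, 4, Ivy, MIA), (Vega, 6, 4, Tai, CHI), (Vega, 6, 40, Fay, DC), (Vega, 6, 40, Ivy, MIA), (Vega, 6, 40, Tai, CHI)}
Selection qty = 6: {(Vega, 6, 25, Fay, DC), (Vega, 6, 25, Ivy, MIA), (Vega, 6, 25, Tai, CHI), (Vega, 6, 29, Fay, DC), (Vega, 6, 29, Ivy, MIA), (Vega, 6, 29, Tai, CHI), (Vega, 6, 4, Fay, DC), (Vega, 6, 4, Ivy, MIA), (Vega, 6, 4, Tai, CHI), (Vega, 6, 40, Fay, DC), (Vega, 6, 40, Ivy, MIA), (Vega, 6, 40, Tai, CHI)}
π[sname, sid, qty]: project onto (sname, sid, qty) → {(Fay, 25, 6), (Fay, 29, 6), (Fay, 4, 6), (Fay, 40, 6), (Ivy, 25, 6), (Ivy, 29, 6), (Ivy, 4, 6), (Ivy, 40, 6), (Tai, 25, 6), (Tai, 29, 6), (Tai, 4, 6), (Tai, 40, 6)}

{(Fay, 25, 6), (Fay, 29, 6), (Fay, 4, 6), (Fay, 40, 6), (Ivy, 25, 6), (Ivy, 29, 6), (Ivy, 4, 6), (Ivy, 40, 6), (Tai, 25, 6), (Tai, 29, 6), (Tai, 4, 6), (Tai, 40, 6)}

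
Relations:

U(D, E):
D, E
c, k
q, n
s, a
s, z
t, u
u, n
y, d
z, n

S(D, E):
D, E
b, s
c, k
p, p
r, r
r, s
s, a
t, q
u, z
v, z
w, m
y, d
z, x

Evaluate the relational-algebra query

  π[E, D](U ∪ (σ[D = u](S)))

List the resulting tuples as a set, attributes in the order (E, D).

Filtering on D = u leaves {(u, z)}.
Taking the union: {(c, k), (q, n), (s, a), (s, z), (t, u), (u, n), (u, z), (y, d), (z, n)}
π[E, D]: project onto (E, D) → {(a, s), (d, y), (k, c), (n, q), (n, u), (n, z), (u, t), (z, s), (z, u)}

{(a, s), (d, y), (k, c), (n, q), (n, u), (n, z), (u, t), (z, s), (z, u)}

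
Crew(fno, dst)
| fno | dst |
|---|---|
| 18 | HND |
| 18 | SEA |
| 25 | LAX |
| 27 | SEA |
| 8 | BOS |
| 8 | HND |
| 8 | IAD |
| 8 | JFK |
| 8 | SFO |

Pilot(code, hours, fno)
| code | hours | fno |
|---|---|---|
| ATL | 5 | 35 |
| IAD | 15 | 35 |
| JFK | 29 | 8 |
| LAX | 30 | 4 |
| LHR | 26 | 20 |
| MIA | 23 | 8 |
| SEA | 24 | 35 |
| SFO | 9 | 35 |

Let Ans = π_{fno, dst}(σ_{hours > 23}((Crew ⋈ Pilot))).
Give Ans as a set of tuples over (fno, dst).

{(8, BOS), (8, HND), (8, IAD), (8, JFK), (8, SFO)}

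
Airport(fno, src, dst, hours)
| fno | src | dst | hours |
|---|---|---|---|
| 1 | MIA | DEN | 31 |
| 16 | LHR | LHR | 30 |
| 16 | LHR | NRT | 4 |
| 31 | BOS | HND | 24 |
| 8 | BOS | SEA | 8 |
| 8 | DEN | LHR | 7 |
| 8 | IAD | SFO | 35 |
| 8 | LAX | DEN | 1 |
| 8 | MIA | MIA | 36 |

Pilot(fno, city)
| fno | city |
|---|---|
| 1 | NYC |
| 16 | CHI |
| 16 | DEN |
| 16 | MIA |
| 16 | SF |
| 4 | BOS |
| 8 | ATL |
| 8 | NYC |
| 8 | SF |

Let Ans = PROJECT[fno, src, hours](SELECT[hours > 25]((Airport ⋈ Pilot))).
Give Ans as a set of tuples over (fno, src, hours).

Airport ⋈ Pilot (natural join on fno): {(1, MIA, DEN, 31, NYC), (16, LHR, LHR, 30, CHI), (16, LHR, LHR, 30, DEN), (16, LHR, LHR, 30, MIA), (16, LHR, LHR, 30, SF), (16, LHR, NRT, 4, CHI), (16, LHR, NRT, 4, DEN), (16, LHR, NRT, 4, MIA), (16, LHR, NRT, 4, SF), (8, BOS, SEA, 8, ATL), (8, BOS, SEA, 8, NYC), (8, BOS, SEA, 8, SF), (8, DEN, LHR, 7, ATL), (8, DEN, LHR, 7, NYC), (8, DEN, LHR, 7, SF), (8, IAD, SFO, 35, ATL), (8, IAD, SFO, 35, NYC), (8, IAD, SFO, 35, SF), (8, LAX, DEN, 1, ATL), (8, LAX, DEN, 1, NYC), (8, LAX, DEN, 1, SF), (8, MIA, MIA, 36, ATL), (8, MIA, MIA, 36, NYC), (8, MIA, MIA, 36, SF)}
σ[hours > 25]: keep tuples satisfying hours > 25 → {(1, MIA, DEN, 31, NYC), (16, LHR, LHR, 30, CHI), (16, LHR, LHR, 30, DEN), (16, LHR, LHR, 30, MIA), (16, LHR, LHR, 30, SF), (8, IAD, SFO, 35, ATL), (8, IAD, SFO, 35, NYC), (8, IAD, SFO, 35, SF), (8, MIA, MIA, 36, ATL), (8, MIA, MIA, 36, NYC), (8, MIA, MIA, 36, SF)}
Projecting to fno, src, hours (7 duplicate(s) eliminated): {(1, MIA, 31), (16, LHR, 30), (8, IAD, 35), (8, MIA, 36)}

{(1, MIA, 31), (16, LHR, 30), (8, IAD, 35), (8, MIA, 36)}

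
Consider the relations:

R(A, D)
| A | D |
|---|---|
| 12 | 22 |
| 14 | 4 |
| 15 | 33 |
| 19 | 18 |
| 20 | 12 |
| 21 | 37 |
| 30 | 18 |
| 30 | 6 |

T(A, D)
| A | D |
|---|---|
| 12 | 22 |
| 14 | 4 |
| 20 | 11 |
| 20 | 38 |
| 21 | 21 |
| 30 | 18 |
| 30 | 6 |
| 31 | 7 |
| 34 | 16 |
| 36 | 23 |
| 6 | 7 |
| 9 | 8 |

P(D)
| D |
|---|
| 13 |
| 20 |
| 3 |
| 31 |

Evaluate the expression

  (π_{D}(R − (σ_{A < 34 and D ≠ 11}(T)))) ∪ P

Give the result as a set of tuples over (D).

Filtering on A < 34 and D ≠ 11 leaves {(12, 22), (14, 4), (20, 38), (21, 21), (30, 18), (30, 6), (31, 7), (6, 7), (9, 8)}.
Taking the difference: {(15, 33), (19, 18), (20, 12), (21, 37)}
π_{D} gives {12, 18, 33, 37}.
Taking the union: {12, 13, 18, 20, 3, 31, 33, 37}

{12, 13, 18, 20, 3, 31, 33, 37}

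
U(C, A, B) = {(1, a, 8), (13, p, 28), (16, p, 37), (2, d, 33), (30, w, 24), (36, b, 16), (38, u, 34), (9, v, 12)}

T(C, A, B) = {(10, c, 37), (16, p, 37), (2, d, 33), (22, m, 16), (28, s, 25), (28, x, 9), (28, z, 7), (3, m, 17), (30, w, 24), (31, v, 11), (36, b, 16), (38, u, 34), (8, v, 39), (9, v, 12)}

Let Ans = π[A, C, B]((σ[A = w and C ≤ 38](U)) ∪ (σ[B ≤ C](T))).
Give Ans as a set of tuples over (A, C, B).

{(b, 36, 16), (m, 22, 16), (s, 28, 25), (u, 38, 34), (v, 31, 11), (w, 30, 24), (x, 28, 9), (z, 28, 7)}

Apply σ_{A = w and C ≤ 38}; surviving tuples: {(30, w, 24)}
Apply σ_{B ≤ C}; surviving tuples: {(22, m, 16), (28, s, 25), (28, x, 9), (28, z, 7), (30, w, 24), (31, v, 11), (36, b, 16), (38, u, 34)}
Taking the union: {(22, m, 16), (28, s, 25), (28, x, 9), (28, z, 7), (30, w, 24), (31, v, 11), (36, b, 16), (38, u, 34)}
π[A, C, B]: project onto (A, C, B) → {(b, 36, 16), (m, 22, 16), (s, 28, 25), (u, 38, 34), (v, 31, 11), (w, 30, 24), (x, 28, 9), (z, 28, 7)}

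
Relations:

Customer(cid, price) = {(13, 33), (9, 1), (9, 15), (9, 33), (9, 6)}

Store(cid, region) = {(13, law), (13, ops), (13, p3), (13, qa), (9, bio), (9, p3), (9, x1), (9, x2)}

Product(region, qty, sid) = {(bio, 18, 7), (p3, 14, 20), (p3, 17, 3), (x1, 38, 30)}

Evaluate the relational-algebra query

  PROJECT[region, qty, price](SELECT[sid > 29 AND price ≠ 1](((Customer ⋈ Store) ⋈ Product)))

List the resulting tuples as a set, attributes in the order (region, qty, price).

{(x1, 38, 15), (x1, 38, 33), (x1, 38, 6)}

Joining Customer and Store on cid yields {(13, 33, law), (13, 33, ops), (13, 33, p3), (13, 33, qa), (9, 1, bio), (9, 1, p3), (9, 1, x1), (9, 1, x2), (9, 15, bio), (9, 15, p3), (9, 15, x1), (9, 15, x2), (9, 33, bio), (9, 33, p3), (9, 33, x1), (9, 33, x2), (9, 6, bio), (9, 6, p3), (9, 6, x1), (9, 6, x2)}.
Joining (Customer ⋈ Store) and Product on region yields {(13, 33, p3, 14, 20), (13, 33, p3, 17, 3), (9, 1, bio, 18, 7), (9, 1, p3, 14, 20), (9, 1, p3, 17, 3), (9, 1, x1, 38, 30), (9, 15, bio, 18, 7), (9, 15, p3, 14, 20), (9, 15, p3, 17, 3), (9, 15, x1, 38, 30), (9, 33, bio, 18, 7), (9, 33, p3, 14, 20), (9, 33, p3, 17, 3), (9, 33, x1, 38, 30), (9, 6, bio, 18, 7), (9, 6, p3, 14, 20), (9, 6, p3, 17, 3), (9, 6, x1, 38, 30)}.
Filtering on sid > 29 AND price ≠ 1 leaves {(9, 15, x1, 38, 30), (9, 33, x1, 38, 30), (9, 6, x1, 38, 30)}.
Keep only column(s) region, qty, price: {(x1, 38, 15), (x1, 38, 33), (x1, 38, 6)}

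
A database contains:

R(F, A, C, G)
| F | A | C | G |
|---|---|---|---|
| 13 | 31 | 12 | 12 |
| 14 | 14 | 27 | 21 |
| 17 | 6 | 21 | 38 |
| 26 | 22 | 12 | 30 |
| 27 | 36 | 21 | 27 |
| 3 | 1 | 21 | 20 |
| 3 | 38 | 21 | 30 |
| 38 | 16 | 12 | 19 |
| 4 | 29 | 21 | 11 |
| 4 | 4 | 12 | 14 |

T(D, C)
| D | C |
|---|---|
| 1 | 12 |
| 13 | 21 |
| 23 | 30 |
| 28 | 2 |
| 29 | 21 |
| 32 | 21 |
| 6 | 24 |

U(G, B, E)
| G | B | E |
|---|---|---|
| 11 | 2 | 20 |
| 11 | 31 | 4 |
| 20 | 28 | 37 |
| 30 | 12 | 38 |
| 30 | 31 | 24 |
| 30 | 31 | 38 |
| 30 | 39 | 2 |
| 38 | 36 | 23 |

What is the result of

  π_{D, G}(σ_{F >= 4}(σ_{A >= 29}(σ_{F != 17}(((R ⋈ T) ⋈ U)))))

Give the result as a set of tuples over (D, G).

{(13, 11), (29, 11), (32, 11)}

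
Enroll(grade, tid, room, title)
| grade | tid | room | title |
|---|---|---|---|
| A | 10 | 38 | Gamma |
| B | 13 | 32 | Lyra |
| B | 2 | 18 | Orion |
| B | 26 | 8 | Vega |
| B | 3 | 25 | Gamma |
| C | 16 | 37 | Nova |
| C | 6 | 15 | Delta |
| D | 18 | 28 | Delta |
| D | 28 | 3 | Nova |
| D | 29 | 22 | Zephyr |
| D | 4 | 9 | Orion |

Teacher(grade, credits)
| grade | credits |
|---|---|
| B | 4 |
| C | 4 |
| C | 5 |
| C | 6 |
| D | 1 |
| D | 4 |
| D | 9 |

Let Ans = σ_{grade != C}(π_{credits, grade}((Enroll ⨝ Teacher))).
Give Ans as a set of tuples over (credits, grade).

{(1, D), (4, B), (4, D), (9, D)}

Natural join on grade: {(B, 13, 32, Lyra, 4), (B, 2, 18, Orion, 4), (B, 26, 8, Vega, 4), (B, 3, 25, Gamma, 4), (C, 16, 37, Nova, 4), (C, 16, 37, Nova, 5), (C, 16, 37, Nova, 6), (C, 6, 15, Delta, 4), (C, 6, 15, Delta, 5), (C, 6, 15, Delta, 6), (D, 18, 28, Delta, 1), (D, 18, 28, Delta, 4), (D, 18, 28, Delta, 9), (D, 28, 3, Nova, 1), (D, 28, 3, Nova, 4), (D, 28, 3, Nova, 9), (D, 29, 22, Zephyr, 1), (D, 29, 22, Zephyr, 4), (D, 29, 22, Zephyr, 9), (D, 4, 9, Orion, 1), (D, 4, 9, Orion, 4), (D, 4, 9, Orion, 9)}
π[credits, grade]: project onto (credits, grade) (15 duplicate(s) eliminated) → {(1, D), (4, B), (4, C), (4, D), (5, C), (6, C), (9, D)}
Selection grade != C: {(1, D), (4, B), (4, D), (9, D)}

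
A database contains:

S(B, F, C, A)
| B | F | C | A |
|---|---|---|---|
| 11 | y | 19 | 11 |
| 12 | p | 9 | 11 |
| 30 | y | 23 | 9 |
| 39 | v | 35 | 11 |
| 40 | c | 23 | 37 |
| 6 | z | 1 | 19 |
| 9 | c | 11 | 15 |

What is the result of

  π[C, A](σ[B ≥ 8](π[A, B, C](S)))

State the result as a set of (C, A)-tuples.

{(11, 15), (19, 11), (23, 37), (23, 9), (35, 11), (9, 11)}

π[A, B, C]: project onto (A, B, C) → {(11, 11, 19), (11, 12, 9), (11, 39, 35), (15, 9, 11), (19, 6, 1), (37, 40, 23), (9, 30, 23)}
Apply σ_{B ≥ 8}; surviving tuples: {(11, 11, 19), (11, 12, 9), (11, 39, 35), (15, 9, 11), (37, 40, 23), (9, 30, 23)}
π[C, A]: project onto (C, A) → {(11, 15), (19, 11), (23, 37), (23, 9), (35, 11), (9, 11)}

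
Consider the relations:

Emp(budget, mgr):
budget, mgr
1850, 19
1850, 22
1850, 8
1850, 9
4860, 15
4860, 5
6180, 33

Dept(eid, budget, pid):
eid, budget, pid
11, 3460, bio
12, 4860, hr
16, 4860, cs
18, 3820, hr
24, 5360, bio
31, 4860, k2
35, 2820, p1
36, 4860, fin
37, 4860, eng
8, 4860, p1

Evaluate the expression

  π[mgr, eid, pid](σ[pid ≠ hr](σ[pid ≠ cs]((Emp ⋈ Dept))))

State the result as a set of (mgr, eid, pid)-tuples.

{(15, 31, k2), (15, 36, fin), (15, 37, eng), (15, 8, p1), (5, 31, k2), (5, 36, fin), (5, 37, eng), (5, 8, p1)}

Emp ⋈ Dept (natural join on budget): {(4860, 15, 12, hr), (4860, 15, 16, cs), (4860, 15, 31, k2), (4860, 15, 36, fin), (4860, 15, 37, eng), (4860, 15, 8, p1), (4860, 5, 12, hr), (4860, 5, 16, cs), (4860, 5, 31, k2), (4860, 5, 36, fin), (4860, 5, 37, eng), (4860, 5, 8, p1)}
Apply σ_{pid ≠ cs}; surviving tuples: {(4860, 15, 12, hr), (4860, 15, 31, k2), (4860, 15, 36, fin), (4860, 15, 37, eng), (4860, 15, 8, p1), (4860, 5, 12, hr), (4860, 5, 31, k2), (4860, 5, 36, fin), (4860, 5, 37, eng), (4860, 5, 8, p1)}
Apply σ_{pid ≠ hr}; surviving tuples: {(4860, 15, 31, k2), (4860, 15, 36, fin), (4860, 15, 37, eng), (4860, 15, 8, p1), (4860, 5, 31, k2), (4860, 5, 36, fin), (4860, 5, 37, eng), (4860, 5, 8, p1)}
Keep only column(s) mgr, eid, pid: {(15, 31, k2), (15, 36, fin), (15, 37, eng), (15, 8, p1), (5, 31, k2), (5, 36, fin), (5, 37, eng), (5, 8, p1)}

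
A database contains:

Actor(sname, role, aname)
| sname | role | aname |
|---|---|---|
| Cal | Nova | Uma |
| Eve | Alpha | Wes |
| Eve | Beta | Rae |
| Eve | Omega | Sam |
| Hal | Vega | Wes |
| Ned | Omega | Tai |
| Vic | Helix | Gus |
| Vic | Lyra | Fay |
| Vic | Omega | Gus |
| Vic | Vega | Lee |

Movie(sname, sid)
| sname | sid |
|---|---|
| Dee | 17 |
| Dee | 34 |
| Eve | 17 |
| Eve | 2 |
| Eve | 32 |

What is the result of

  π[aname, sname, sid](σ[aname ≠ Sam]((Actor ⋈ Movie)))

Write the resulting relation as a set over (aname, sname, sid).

Joining Actor and Movie on sname yields {(Eve, Alpha, Wes, 17), (Eve, Alpha, Wes, 2), (Eve, Alpha, Wes, 32), (Eve, Beta, Rae, 17), (Eve, Beta, Rae, 2), (Eve, Beta, Rae, 32), (Eve, Omega, Sam, 17), (Eve, Omega, Sam, 2), (Eve, Omega, Sam, 32)}.
Filtering on aname ≠ Sam leaves {(Eve, Alpha, Wes, 17), (Eve, Alpha, Wes, 2), (Eve, Alpha, Wes, 32), (Eve, Beta, Rae, 17), (Eve, Beta, Rae, 2), (Eve, Beta, Rae, 32)}.
π[aname, sname, sid]: project onto (aname, sname, sid) → {(Rae, Eve, 17), (Rae, Eve, 2), (Rae, Eve, 32), (Wes, Eve, 17), (Wes, Eve, 2), (Wes, Eve, 32)}

{(Rae, Eve, 17), (Rae, Eve, 2), (Rae, Eve, 32), (Wes, Eve, 17), (Wes, Eve, 2), (Wes, Eve, 32)}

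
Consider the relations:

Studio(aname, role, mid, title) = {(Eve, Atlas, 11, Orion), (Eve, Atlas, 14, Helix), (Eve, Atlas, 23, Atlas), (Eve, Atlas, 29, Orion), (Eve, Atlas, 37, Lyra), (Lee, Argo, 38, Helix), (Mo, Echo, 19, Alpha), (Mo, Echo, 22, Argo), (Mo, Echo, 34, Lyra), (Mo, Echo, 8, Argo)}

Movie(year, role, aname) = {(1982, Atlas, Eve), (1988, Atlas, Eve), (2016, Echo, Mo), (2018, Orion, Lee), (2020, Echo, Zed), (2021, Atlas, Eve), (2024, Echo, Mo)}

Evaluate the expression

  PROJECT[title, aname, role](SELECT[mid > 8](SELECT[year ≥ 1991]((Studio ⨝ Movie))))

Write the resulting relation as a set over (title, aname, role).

{(Alpha, Mo, Echo), (Argo, Mo, Echo), (Atlas, Eve, Atlas), (Helix, Eve, Atlas), (Lyra, Eve, Atlas), (Lyra, Mo, Echo), (Orion, Eve, Atlas)}

Natural join on aname, role: {(Eve, Atlas, 11, Orion, 1982), (Eve, Atlas, 11, Orion, 1988), (Eve, Atlas, 11, Orion, 2021), (Eve, Atlas, 14, Helix, 1982), (Eve, Atlas, 14, Helix, 1988), (Eve, Atlas, 14, Helix, 2021), (Eve, Atlas, 23, Atlas, 1982), (Eve, Atlas, 23, Atlas, 1988), (Eve, Atlas, 23, Atlas, 2021), (Eve, Atlas, 29, Orion, 1982), (Eve, Atlas, 29, Orion, 1988), (Eve, Atlas, 29, Orion, 2021), (Eve, Atlas, 37, Lyra, 1982), (Eve, Atlas, 37, Lyra, 1988), (Eve, Atlas, 37, Lyra, 2021), (Mo, Echo, 19, Alpha, 2016), (Mo, Echo, 19, Alpha, 2024), (Mo, Echo, 22, Argo, 2016), (Mo, Echo, 22, Argo, 2024), (Mo, Echo, 34, Lyra, 2016), (Mo, Echo, 34, Lyra, 2024), (Mo, Echo, 8, Argo, 2016), (Mo, Echo, 8, Argo, 2024)}
Filtering on year ≥ 1991 leaves {(Eve, Atlas, 11, Orion, 2021), (Eve, Atlas, 14, Helix, 2021), (Eve, Atlas, 23, Atlas, 2021), (Eve, Atlas, 29, Orion, 2021), (Eve, Atlas, 37, Lyra, 2021), (Mo, Echo, 19, Alpha, 2016), (Mo, Echo, 19, Alpha, 2024), (Mo, Echo, 22, Argo, 2016), (Mo, Echo, 22, Argo, 2024), (Mo, Echo, 34, Lyra, 2016), (Mo, Echo, 34, Lyra, 2024), (Mo, Echo, 8, Argo, 2016), (Mo, Echo, 8, Argo, 2024)}.
Filtering on mid > 8 leaves {(Eve, Atlas, 11, Orion, 2021), (Eve, Atlas, 14, Helix, 2021), (Eve, Atlas, 23, Atlas, 2021), (Eve, Atlas, 29, Orion, 2021), (Eve, Atlas, 37, Lyra, 2021), (Mo, Echo, 19, Alpha, 2016), (Mo, Echo, 19, Alpha, 2024), (Mo, Echo, 22, Argo, 2016), (Mo, Echo, 22, Argo, 2024), (Mo, Echo, 34, Lyra, 2016), (Mo, Echo, 34, Lyra, 2024)}.
π_{title, aname, role} gives {(Alpha, Mo, Echo), (Argo, Mo, Echo), (Atlas, Eve, Atlas), (Helix, Eve, Atlas), (Lyra, Eve, Atlas), (Lyra, Mo, Echo), (Orion, Eve, Atlas)} (4 duplicate(s) eliminated).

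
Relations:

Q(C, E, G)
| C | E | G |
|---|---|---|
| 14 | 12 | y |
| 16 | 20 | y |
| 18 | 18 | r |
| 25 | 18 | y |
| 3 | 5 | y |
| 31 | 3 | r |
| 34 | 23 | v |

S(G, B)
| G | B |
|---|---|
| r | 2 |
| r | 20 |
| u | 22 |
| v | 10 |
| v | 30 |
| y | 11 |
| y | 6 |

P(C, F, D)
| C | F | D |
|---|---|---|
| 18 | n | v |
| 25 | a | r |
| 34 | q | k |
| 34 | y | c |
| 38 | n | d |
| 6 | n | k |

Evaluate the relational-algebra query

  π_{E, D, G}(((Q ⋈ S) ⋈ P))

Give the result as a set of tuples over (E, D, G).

{(18, r, y), (18, v, r), (23, c, v), (23, k, v)}

Natural join on G: {(14, 12, y, 11), (14, 12, y, 6), (16, 20, y, 11), (16, 20, y, 6), (18, 18, r, 2), (18, 18, r, 20), (25, 18, y, 11), (25, 18, y, 6), (3, 5, y, 11), (3, 5, y, 6), (31, 3, r, 2), (31, 3, r, 20), (34, 23, v, 10), (34, 23, v, 30)}
Natural join on C: {(18, 18, r, 2, n, v), (18, 18, r, 20, n, v), (25, 18, y, 11, a, r), (25, 18, y, 6, a, r), (34, 23, v, 10, q, k), (34, 23, v, 10, y, c), (34, 23, v, 30, q, k), (34, 23, v, 30, y, c)}
π[E, D, G]: project onto (E, D, G) (4 duplicate(s) eliminated) → {(18, r, y), (18, v, r), (23, c, v), (23, k, v)}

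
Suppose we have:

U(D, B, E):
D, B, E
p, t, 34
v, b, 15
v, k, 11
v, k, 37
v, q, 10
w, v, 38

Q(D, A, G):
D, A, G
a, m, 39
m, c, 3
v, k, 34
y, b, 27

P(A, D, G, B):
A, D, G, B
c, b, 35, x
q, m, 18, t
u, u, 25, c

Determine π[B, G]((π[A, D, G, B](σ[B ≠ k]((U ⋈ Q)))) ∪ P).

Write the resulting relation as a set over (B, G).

U ⋈ Q (natural join on D): {(v, b, 15, k, 34), (v, k, 11, k, 34), (v, k, 37, k, 34), (v, q, 10, k, 34)}
Selection B ≠ k: {(v, b, 15, k, 34), (v, q, 10, k, 34)}
Keep only column(s) A, D, G, B: {(k, v, 34, b), (k, v, 34, q)}
Taking the union: {(c, b, 35, x), (k, v, 34, b), (k, v, 34, q), (q, m, 18, t), (u, u, 25, c)}
Keep only column(s) B, G: {(b, 34), (c, 25), (q, 34), (t, 18), (x, 35)}

{(b, 34), (c, 25), (q, 34), (t, 18), (x, 35)}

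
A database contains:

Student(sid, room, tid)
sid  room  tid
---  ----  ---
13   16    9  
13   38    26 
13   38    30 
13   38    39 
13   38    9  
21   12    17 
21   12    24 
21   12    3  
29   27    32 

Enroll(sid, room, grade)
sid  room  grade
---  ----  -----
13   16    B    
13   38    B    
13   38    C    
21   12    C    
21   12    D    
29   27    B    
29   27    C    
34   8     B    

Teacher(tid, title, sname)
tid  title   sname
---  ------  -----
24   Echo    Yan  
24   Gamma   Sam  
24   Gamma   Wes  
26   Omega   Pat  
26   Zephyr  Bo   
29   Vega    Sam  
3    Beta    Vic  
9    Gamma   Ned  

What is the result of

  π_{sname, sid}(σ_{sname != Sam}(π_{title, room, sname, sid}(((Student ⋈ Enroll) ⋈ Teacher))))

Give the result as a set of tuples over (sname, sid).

{(Bo, 13), (Ned, 13), (Pat, 13), (Vic, 21), (Wes, 21), (Yan, 21)}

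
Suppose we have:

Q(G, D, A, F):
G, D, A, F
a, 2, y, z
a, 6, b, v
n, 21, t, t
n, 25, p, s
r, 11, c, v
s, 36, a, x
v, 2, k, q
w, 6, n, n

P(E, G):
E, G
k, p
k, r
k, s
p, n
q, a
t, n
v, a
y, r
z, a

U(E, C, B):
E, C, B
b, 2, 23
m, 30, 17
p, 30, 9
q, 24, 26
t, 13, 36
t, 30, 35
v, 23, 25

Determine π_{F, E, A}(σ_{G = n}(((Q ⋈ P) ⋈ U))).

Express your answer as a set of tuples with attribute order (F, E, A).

Q ⋈ P (natural join on G): {(a, 2, y, z, q), (a, 2, y, z, v), (a, 2, y, z, z), (a, 6, b, v, q), (a, 6, b, v, v), (a, 6, b, v, z), (n, 21, t, t, p), (n, 21, t, t, t), (n, 25, p, s, p), (n, 25, p, s, t), (r, 11, c, v, k), (r, 11, c, v, y), (s, 36, a, x, k)}
(Q ⋈ P) ⋈ U (natural join on E): {(a, 2, y, z, q, 24, 26), (a, 2, y, z, v, 23, 25), (a, 6, b, v, q, 24, 26), (a, 6, b, v, v, 23, 25), (n, 21, t, t, p, 30, 9), (n, 21, t, t, t, 13, 36), (n, 21, t, t, t, 30, 35), (n, 25, p, s, p, 30, 9), (n, 25, p, s, t, 13, 36), (n, 25, p, s, t, 30, 35)}
Selection G = n: {(n, 21, t, t, p, 30, 9), (n, 21, t, t, t, 13, 36), (n, 21, t, t, t, 30, 35), (n, 25, p, s, p, 30, 9), (n, 25, p, s, t, 13, 36), (n, 25, p, s, t, 30, 35)}
Keep only column(s) F, E, A (2 duplicate(s) eliminated): {(s, p, p), (s, t, p), (t, p, t), (t, t, t)}

{(s, p, p), (s, t, p), (t, p, t), (t, t, t)}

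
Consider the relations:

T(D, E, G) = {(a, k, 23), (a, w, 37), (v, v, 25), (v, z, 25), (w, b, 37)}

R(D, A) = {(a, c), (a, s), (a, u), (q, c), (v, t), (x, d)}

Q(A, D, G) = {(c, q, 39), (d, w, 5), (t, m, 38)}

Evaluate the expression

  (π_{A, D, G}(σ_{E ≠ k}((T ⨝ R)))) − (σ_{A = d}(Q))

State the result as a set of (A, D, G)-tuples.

Natural join on D: {(a, k, 23, c), (a, k, 23, s), (a, k, 23, u), (a, w, 37, c), (a, w, 37, s), (a, w, 37, u), (v, v, 25, t), (v, z, 25, t)}
Filtering on E ≠ k leaves {(a, w, 37, c), (a, w, 37, s), (a, w, 37, u), (v, v, 25, t), (v, z, 25, t)}.
π_{A, D, G} gives {(c, a, 37), (s, a, 37), (t, v, 25), (u, a, 37)} (1 duplicate(s) eliminated).
Filtering on A = d leaves {(d, w, 5)}.
Difference: {(c, a, 37), (s, a, 37), (t, v, 25), (u, a, 37)} with {(d, w, 5)} → {(c, a, 37), (s, a, 37), (t, v, 25), (u, a, 37)}

{(c, a, 37), (s, a, 37), (t, v, 25), (u, a, 37)}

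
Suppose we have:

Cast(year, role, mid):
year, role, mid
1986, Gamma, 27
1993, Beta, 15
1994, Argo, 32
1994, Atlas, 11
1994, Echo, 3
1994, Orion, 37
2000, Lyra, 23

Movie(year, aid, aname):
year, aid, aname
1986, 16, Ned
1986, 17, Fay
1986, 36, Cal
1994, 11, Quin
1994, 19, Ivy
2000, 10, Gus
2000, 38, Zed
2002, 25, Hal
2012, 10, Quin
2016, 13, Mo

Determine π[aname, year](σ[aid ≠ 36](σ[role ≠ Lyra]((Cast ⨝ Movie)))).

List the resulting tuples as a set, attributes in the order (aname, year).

{(Fay, 1986), (Ivy, 1994), (Ned, 1986), (Quin, 1994)}

Natural join on year: {(1986, Gamma, 27, 16, Ned), (1986, Gamma, 27, 17, Fay), (1986, Gamma, 27, 36, Cal), (1994, Argo, 32, 11, Quin), (1994, Argo, 32, 19, Ivy), (1994, Atlas, 11, 11, Quin), (1994, Atlas, 11, 19, Ivy), (1994, Echo, 3, 11, Quin), (1994, Echo, 3, 19, Ivy), (1994, Orion, 37, 11, Quin), (1994, Orion, 37, 19, Ivy), (2000, Lyra, 23, 10, Gus), (2000, Lyra, 23, 38, Zed)}
Filtering on role ≠ Lyra leaves {(1986, Gamma, 27, 16, Ned), (1986, Gamma, 27, 17, Fay), (1986, Gamma, 27, 36, Cal), (1994, Argo, 32, 11, Quin), (1994, Argo, 32, 19, Ivy), (1994, Atlas, 11, 11, Quin), (1994, Atlas, 11, 19, Ivy), (1994, Echo, 3, 11, Quin), (1994, Echo, 3, 19, Ivy), (1994, Orion, 37, 11, Quin), (1994, Orion, 37, 19, Ivy)}.
Filtering on aid ≠ 36 leaves {(1986, Gamma, 27, 16, Ned), (1986, Gamma, 27, 17, Fay), (1994, Argo, 32, 11, Quin), (1994, Argo, 32, 19, Ivy), (1994, Atlas, 11, 11, Quin), (1994, Atlas, 11, 19, Ivy), (1994, Echo, 3, 11, Quin), (1994, Echo, 3, 19, Ivy), (1994, Orion, 37, 11, Quin), (1994, Orion, 37, 19, Ivy)}.
Projecting to aname, year (6 duplicate(s) eliminated): {(Fay, 1986), (Ivy, 1994), (Ned, 1986), (Quin, 1994)}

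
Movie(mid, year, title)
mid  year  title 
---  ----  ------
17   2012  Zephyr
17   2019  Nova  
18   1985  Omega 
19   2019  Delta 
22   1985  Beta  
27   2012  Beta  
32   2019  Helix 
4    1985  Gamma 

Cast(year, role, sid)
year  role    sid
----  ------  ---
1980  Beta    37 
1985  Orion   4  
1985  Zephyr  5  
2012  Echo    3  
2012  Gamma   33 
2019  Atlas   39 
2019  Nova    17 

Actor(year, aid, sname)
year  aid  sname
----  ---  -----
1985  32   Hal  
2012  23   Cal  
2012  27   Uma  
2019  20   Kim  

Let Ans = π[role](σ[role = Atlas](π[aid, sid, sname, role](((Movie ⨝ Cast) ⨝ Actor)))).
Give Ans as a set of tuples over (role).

Movie ⋈ Cast (natural join on year): {(17, 2012, Zephyr, Echo, 3), (17, 2012, Zephyr, Gamma, 33), (17, 2019, Nova, Atlas, 39), (17, 2019, Nova, Nova, 17), (18, 1985, Omega, Orion, 4), (18, 1985, Omega, Zephyr, 5), (19, 2019, Delta, Atlas, 39), (19, 2019, Delta, Nova, 17), (22, 1985, Beta, Orion, 4), (22, 1985, Beta, Zephyr, 5), (27, 2012, Beta, Echo, 3), (27, 2012, Beta, Gamma, 33), (32, 2019, Helix, Atlas, 39), (32, 2019, Helix, Nova, 17), (4, 1985, Gamma, Orion, 4), (4, 1985, Gamma, Zephyr, 5)}
(Movie ⨝ Cast) ⋈ Actor (natural join on year): {(17, 2012, Zephyr, Echo, 3, 23, Cal), (17, 2012, Zephyr, Echo, 3, 27, Uma), (17, 2012, Zephyr, Gamma, 33, 23, Cal), (17, 2012, Zephyr, Gamma, 33, 27, Uma), (17, 2019, Nova, Atlas, 39, 20, Kim), (17, 2019, Nova, Nova, 17, 20, Kim), (18, 1985, Omega, Orion, 4, 32, Hal), (18, 1985, Omega, Zephyr, 5, 32, Hal), (19, 2019, Delta, Atlas, 39, 20, Kim), (19, 2019, Delta, Nova, 17, 20, Kim), (22, 1985, Beta, Orion, 4, 32, Hal), (22, 1985, Beta, Zephyr, 5, 32, Hal), (27, 2012, Beta, Echo, 3, 23, Cal), (27, 2012, Beta, Echo, 3, 27, Uma), (27, 2012, Beta, Gamma, 33, 23, Cal), (27, 2012, Beta, Gamma, 33, 27, Uma), (32, 2019, Helix, Atlas, 39, 20, Kim), (32, 2019, Helix, Nova, 17, 20, Kim), (4, 1985, Gamma, Orion, 4, 32, Hal), (4, 1985, Gamma, Zephyr, 5, 32, Hal)}
π[aid, sid, sname, role]: project onto (aid, sid, sname, role) (12 duplicate(s) eliminated) → {(20, 17, Kim, Nova), (20, 39, Kim, Atlas), (23, 3, Cal, Echo), (23, 33, Cal, Gamma), (27, 3, Uma, Echo), (27, 33, Uma, Gamma), (32, 4, Hal, Orion), (32, 5, Hal, Zephyr)}
Selection role = Atlas: {(20, 39, Kim, Atlas)}
π[role]: project onto (role) → {Atlas}

{Atlas}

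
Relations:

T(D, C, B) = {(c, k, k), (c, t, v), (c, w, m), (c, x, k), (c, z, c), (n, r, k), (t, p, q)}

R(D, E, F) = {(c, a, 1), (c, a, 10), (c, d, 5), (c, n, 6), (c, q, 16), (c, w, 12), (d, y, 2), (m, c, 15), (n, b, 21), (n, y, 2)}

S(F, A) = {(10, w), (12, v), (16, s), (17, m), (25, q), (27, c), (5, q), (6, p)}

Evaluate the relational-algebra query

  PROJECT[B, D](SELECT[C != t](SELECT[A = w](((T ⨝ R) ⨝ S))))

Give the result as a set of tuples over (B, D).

{(c, c), (k, c), (m, c)}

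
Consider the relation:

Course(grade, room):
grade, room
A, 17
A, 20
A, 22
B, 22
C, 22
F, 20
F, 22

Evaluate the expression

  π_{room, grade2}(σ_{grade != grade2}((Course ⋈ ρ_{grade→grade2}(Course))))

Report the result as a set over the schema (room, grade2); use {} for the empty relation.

ρ[grade→grade2]: schema becomes (grade2, room); tuples unchanged.
Course ⋈ ρ_{grade→grade2}(Course) (natural join on room): {(A, 17, A), (A, 20, A), (A, 20, F), (A, 22, A), (A, 22, B), (A, 22, C), (A, 22, F), (B, 22, A), (B, 22, B), (B, 22, C), (B, 22, F), (C, 22, A), (C, 22, B), (C, 22, C), (C, 22, F), (F, 20, A), (F, 20, F), (F, 22, A), (F, 22, B), (F, 22, C), (F, 22, F)}
Selection grade != grade2: {(A, 20, F), (A, 22, B), (A, 22, C), (A, 22, F), (B, 22, A), (B, 22, C), (B, 22, F), (C, 22, A), (C, 22, B), (C, 22, F), (F, 20, A), (F, 22, A), (F, 22, B), (F, 22, C)}
Projecting to room, grade2 (8 duplicate(s) eliminated): {(20, A), (20, F), (22, A), (22, B), (22, C), (22, F)}

{(20, A), (20, F), (22, A), (22, B), (22, C), (22, F)}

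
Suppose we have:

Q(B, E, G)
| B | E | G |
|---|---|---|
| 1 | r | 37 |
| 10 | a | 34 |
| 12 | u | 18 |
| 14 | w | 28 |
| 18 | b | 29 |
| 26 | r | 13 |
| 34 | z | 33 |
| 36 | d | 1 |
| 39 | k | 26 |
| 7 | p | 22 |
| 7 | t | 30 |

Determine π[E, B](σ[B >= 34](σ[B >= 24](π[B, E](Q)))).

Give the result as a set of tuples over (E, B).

{(d, 36), (k, 39), (z, 34)}

Keep only column(s) B, E: {(1, r), (10, a), (12, u), (14, w), (18, b), (26, r), (34, z), (36, d), (39, k), (7, p), (7, t)}
Selection B >= 24: {(26, r), (34, z), (36, d), (39, k)}
Selection B >= 34: {(34, z), (36, d), (39, k)}
Keep only column(s) E, B: {(d, 36), (k, 39), (z, 34)}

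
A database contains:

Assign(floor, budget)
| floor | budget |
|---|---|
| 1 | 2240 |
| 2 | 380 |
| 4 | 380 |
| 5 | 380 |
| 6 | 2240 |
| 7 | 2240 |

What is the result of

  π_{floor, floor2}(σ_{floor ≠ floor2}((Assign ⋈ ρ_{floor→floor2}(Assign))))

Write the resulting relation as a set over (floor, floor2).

{(1, 6), (1, 7), (2, 4), (2, 5), (4, 2), (4, 5), (5, 2), (5, 4), (6, 1), (6, 7), (7, 1), (7, 6)}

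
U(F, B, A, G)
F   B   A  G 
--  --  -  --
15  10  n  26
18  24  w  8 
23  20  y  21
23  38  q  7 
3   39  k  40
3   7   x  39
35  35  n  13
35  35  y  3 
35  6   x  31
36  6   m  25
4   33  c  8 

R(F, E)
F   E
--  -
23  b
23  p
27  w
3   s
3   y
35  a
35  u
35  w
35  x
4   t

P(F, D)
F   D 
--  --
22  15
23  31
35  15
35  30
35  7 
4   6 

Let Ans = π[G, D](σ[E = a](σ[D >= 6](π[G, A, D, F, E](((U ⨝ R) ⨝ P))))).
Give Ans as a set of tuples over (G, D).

U ⋈ R (natural join on F): {(23, 20, y, 21, b), (23, 20, y, 21, p), (23, 38, q, 7, b), (23, 38, q, 7, p), (3, 39, k, 40, s), (3, 39, k, 40, y), (3, 7, x, 39, s), (3, 7, x, 39, y), (35, 35, n, 13, a), (35, 35, n, 13, u), (35, 35, n, 13, w), (35, 35, n, 13, x), (35, 35, y, 3, a), (35, 35, y, 3, u), (35, 35, y, 3, w), (35, 35, y, 3, x), (35, 6, x, 31, a), (35, 6, x, 31, u), (35, 6, x, 31, w), (35, 6, x, 31, x), (4, 33, c, 8, t)}
(U ⨝ R) ⋈ P (natural join on F): {(23, 20, y, 21, b, 31), (23, 20, y, 21, p, 31), (23, 38, q, 7, b, 31), (23, 38, q, 7, p, 31), (35, 35, n, 13, a, 15), (35, 35, n, 13, a, 30), (35, 35, n, 13, a, 7), (35, 35, n, 13, u, 15), (35, 35, n, 13, u, 30), (35, 35, n, 13, u, 7), (35, 35, n, 13, w, 15), (35, 35, n, 13, w, 30), (35, 35, n, 13, w, 7), (35, 35, n, 13, x, 15), (35, 35, n, 13, x, 30), (35, 35, n, 13, x, 7), (35, 35, y, 3, a, 15), (35, 35, y, 3, a, 30), (35, 35, y, 3, a, 7), (35, 35, y, 3, u, 15), (35, 35, y, 3, u, 30), (35, 35, y, 3, u, 7), (35, 35, y, 3, w, 15), (35, 35, y, 3, w, 30), (35, 35, y, 3, w, 7), (35, 35, y, 3, x, 15), (35, 35, y, 3, x, 30), (35, 35, y, 3, x, 7), (35, 6, x, 31, a, 15), (35, 6, x, 31, a, 30), (35, 6, x, 31, a, 7), (35, 6, x, 31, u, 15), (35, 6, x, 31, u, 30), (35, 6, x, 31, u, 7), (35, 6, x, 31, w, 15), (35, 6, x, 31, w, 30), (35, 6, x, 31, w, 7), (35, 6, x, 31, x, 15), (35, 6, x, 31, x, 30), (35, 6, x, 31, x, 7), (4, 33, c, 8, t, 6)}
Projecting to G, A, D, F, E: {(13, n, 15, 35, a), (13, n, 15, 35, u), (13, n, 15, 35, w), (13, n, 15, 35, x), (13, n, 30, 35, a), (13, n, 30, 35, u), (13, n, 30, 35, w), (13, n, 30, 35, x), (13, n, 7, 35, a), (13, n, 7, 35, u), (13, n, 7, 35, w), (13, n, 7, 35, x), (21, y, 31, 23, b), (21, y, 31, 23, p), (3, y, 15, 35, a), (3, y, 15, 35, u), (3, y, 15, 35, w), (3, y, 15, 35, x), (3, y, 30, 35, a), (3, y, 30, 35, u), (3, y, 30, 35, w), (3, y, 30, 35, x), (3, y, 7, 35, a), (3, y, 7, 35, u), (3, y, 7, 35, w), (3, y, 7, 35, x), (31, x, 15, 35, a), (31, x, 15, 35, u), (31, x, 15, 35, w), (31, x, 15, 35, x), (31, x, 30, 35, a), (31, x, 30, 35, u), (31, x, 30, 35, w), (31, x, 30, 35, x), (31, x, 7, 35, a), (31, x, 7, 35, u), (31, x, 7, 35, w), (31, x, 7, 35, x), (7, q, 31, 23, b), (7, q, 31, 23, p), (8, c, 6, 4, t)}
Apply σ_{D >= 6}; surviving tuples: {(13, n, 15, 35, a), (13, n, 15, 35, u), (13, n, 15, 35, w), (13, n, 15, 35, x), (13, n, 30, 35, a), (13, n, 30, 35, u), (13, n, 30, 35, w), (13, n, 30, 35, x), (13, n, 7, 35, a), (13, n, 7, 35, u), (13, n, 7, 35, w), (13, n, 7, 35, x), (21, y, 31, 23, b), (21, y, 31, 23, p), (3, y, 15, 35, a), (3, y, 15, 35, u), (3, y, 15, 35, w), (3, y, 15, 35, x), (3, y, 30, 35, a), (3, y, 30, 35, u), (3, y, 30, 35, w), (3, y, 30, 35, x), (3, y, 7, 35, a), (3, y, 7, 35, u), (3, y, 7, 35, w), (3, y, 7, 35, x), (31, x, 15, 35, a), (31, x, 15, 35, u), (31, x, 15, 35, w), (31, x, 15, 35, x), (31, x, 30, 35, a), (31, x, 30, 35, u), (31, x, 30, 35, w), (31, x, 30, 35, x), (31, x, 7, 35, a), (31, x, 7, 35, u), (31, x, 7, 35, w), (31, x, 7, 35, x), (7, q, 31, 23, b), (7, q, 31, 23, p), (8, c, 6, 4, t)}
Apply σ_{E = a}; surviving tuples: {(13, n, 15, 35, a), (13, n, 30, 35, a), (13, n, 7, 35, a), (3, y, 15, 35, a), (3, y, 30, 35, a), (3, y, 7, 35, a), (31, x, 15, 35, a), (31, x, 30, 35, a), (31, x, 7, 35, a)}
Projecting to G, D: {(13, 15), (13, 30), (13, 7), (3, 15), (3, 30), (3, 7), (31, 15), (31, 30), (31, 7)}

{(13, 15), (13, 30), (13, 7), (3, 15), (3, 30), (3, 7), (31, 15), (31, 30), (31, 7)}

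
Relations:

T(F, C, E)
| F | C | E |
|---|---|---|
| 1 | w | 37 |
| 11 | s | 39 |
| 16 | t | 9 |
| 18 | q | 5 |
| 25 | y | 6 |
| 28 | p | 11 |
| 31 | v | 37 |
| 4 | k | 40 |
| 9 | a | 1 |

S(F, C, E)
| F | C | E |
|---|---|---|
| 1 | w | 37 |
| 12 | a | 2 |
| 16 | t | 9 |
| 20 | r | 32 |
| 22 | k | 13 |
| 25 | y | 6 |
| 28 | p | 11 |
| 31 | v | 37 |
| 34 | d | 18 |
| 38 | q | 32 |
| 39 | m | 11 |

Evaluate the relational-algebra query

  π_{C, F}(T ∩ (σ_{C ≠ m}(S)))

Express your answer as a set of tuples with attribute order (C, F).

{(p, 28), (t, 16), (v, 31), (w, 1), (y, 25)}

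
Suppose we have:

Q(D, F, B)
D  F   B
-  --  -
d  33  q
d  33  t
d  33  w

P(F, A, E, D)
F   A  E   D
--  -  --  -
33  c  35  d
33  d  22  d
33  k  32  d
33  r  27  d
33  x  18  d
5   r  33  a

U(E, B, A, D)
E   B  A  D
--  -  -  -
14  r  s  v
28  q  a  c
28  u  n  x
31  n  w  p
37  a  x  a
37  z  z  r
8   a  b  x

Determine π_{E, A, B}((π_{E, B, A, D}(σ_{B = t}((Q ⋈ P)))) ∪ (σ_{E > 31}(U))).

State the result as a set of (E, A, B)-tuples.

{(18, x, t), (22, d, t), (27, r, t), (32, k, t), (35, c, t), (37, x, a), (37, z, z)}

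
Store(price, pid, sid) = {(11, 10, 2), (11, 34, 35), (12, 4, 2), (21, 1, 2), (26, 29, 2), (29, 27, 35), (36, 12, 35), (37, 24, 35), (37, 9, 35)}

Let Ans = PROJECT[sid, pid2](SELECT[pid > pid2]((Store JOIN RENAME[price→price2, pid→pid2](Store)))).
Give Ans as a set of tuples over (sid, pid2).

ρ[price→price2, pid→pid2]: schema becomes (price2, pid2, sid); tuples unchanged.
Store ⋈ RENAME[price→price2, pid→pid2](Store) (natural join on sid): {(11, 10, 2, 11, 10), (11, 10, 2, 12, 4), (11, 10, 2, 21, 1), (11, 10, 2, 26, 29), (11, 34, 35, 11, 34), (11, 34, 35, 29, 27), (11, 34, 35, 36, 12), (11, 34, 35, 37, 24), (11, 34, 35, 37, 9), (12, 4, 2, 11, 10), (12, 4, 2, 12, 4), (12, 4, 2, 21, 1), (12, 4, 2, 26, 29), (21, 1, 2, 11, 10), (21, 1, 2, 12, 4), (21, 1, 2, 21, 1), (21, 1, 2, 26, 29), (26, 29, 2, 11, 10), (26, 29, 2, 12, 4), (26, 29, 2, 21, 1), (26, 29, 2, 26, 29), (29, 27, 35, 11, 34), (29, 27, 35, 29, 27), (29, 27, 35, 36, 12), (29, 27, 35, 37, 24), (29, 27, 35, 37, 9), (36, 12, 35, 11, 34), (36, 12, 35, 29, 27), (36, 12, 35, 36, 12), (36, 12, 35, 37, 24), (36, 12, 35, 37, 9), (37, 24, 35, 11, 34), (37, 24, 35, 29, 27), (37, 24, 35, 36, 12), (37, 24, 35, 37, 24), (37, 24, 35, 37, 9), (37, 9, 35, 11, 34), (37, 9, 35, 29, 27), (37, 9, 35, 36, 12), (37, 9, 35, 37, 24), (37, 9, 35, 37, 9)}
Apply σ_{pid > pid2}; surviving tuples: {(11, 10, 2, 12, 4), (11, 10, 2, 21, 1), (11, 34, 35, 29, 27), (11, 34, 35, 36, 12), (11, 34, 35, 37, 24), (11, 34, 35, 37, 9), (12, 4, 2, 21, 1), (26, 29, 2, 11, 10), (26, 29, 2, 12, 4), (26, 29, 2, 21, 1), (29, 27, 35, 36, 12), (29, 27, 35, 37, 24), (29, 27, 35, 37, 9), (36, 12, 35, 37, 9), (37, 24, 35, 36, 12), (37, 24, 35, 37, 9)}
π_{sid, pid2} gives {(2, 1), (2, 10), (2, 4), (35, 12), (35, 24), (35, 27), (35, 9)} (9 duplicate(s) eliminated).

{(2, 1), (2, 10), (2, 4), (35, 12), (35, 24), (35, 27), (35, 9)}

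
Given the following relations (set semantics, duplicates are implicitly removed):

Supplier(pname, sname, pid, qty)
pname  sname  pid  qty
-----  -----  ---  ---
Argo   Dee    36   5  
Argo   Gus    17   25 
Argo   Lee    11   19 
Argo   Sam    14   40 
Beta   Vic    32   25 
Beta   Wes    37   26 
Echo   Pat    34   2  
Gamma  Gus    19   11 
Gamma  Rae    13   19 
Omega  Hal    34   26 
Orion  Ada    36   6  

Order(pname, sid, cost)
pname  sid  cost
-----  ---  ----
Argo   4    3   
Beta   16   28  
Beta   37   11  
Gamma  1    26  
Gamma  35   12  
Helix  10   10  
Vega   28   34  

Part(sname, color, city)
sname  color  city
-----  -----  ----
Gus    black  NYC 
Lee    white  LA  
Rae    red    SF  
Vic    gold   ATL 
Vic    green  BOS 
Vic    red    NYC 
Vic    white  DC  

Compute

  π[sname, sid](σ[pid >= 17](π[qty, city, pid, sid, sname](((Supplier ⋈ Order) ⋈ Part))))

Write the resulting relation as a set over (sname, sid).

{(Gus, 1), (Gus, 35), (Gus, 4), (Vic, 16), (Vic, 37)}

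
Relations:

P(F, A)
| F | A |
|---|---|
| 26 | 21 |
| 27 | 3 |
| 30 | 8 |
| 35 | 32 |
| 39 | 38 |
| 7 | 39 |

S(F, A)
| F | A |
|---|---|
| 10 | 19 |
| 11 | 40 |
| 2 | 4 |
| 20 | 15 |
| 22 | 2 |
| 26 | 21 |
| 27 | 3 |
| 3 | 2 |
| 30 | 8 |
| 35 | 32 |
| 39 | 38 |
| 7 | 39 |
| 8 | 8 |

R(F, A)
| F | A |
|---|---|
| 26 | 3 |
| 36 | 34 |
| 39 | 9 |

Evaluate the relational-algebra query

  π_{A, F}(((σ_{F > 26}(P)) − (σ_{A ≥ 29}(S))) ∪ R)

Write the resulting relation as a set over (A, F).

Apply σ_{F > 26}; surviving tuples: {(27, 3), (30, 8), (35, 32), (39, 38)}
Apply σ_{A ≥ 29}; surviving tuples: {(11, 40), (35, 32), (39, 38), (7, 39)}
Set difference of the two operands is {(27, 3), (30, 8)}.
Set union of the two operands is {(26, 3), (27, 3), (30, 8), (36, 34), (39, 9)}.
Keep only column(s) A, F: {(3, 26), (3, 27), (34, 36), (8, 30), (9, 39)}

{(3, 26), (3, 27), (34, 36), (8, 30), (9, 39)}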